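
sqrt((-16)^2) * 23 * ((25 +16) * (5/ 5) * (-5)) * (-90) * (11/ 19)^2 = 821541600/ 361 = 2275738.50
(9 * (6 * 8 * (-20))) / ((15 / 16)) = -9216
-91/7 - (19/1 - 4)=-28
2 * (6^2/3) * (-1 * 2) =-48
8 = 8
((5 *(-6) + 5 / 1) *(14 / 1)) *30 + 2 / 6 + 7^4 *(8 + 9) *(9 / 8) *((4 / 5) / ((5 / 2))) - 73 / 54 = 4193.10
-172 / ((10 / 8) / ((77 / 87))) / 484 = -1204 / 4785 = -0.25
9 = 9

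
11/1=11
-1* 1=-1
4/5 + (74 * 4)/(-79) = -1164/395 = -2.95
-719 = -719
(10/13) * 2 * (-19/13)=-2.25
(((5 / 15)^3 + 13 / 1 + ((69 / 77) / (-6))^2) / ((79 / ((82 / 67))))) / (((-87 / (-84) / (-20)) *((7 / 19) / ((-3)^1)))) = 260569735400 / 8190753417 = 31.81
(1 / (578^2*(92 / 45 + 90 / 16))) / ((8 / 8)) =90 / 230601481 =0.00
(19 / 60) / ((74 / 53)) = 1007 / 4440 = 0.23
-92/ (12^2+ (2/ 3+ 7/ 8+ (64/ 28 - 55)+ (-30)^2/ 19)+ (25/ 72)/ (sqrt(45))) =-532235238696/ 811055825795+ 87878952 *sqrt(5)/ 811055825795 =-0.66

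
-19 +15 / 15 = -18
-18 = -18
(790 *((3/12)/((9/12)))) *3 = 790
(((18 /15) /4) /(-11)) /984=-1 /36080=-0.00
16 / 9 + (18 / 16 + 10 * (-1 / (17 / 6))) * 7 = -18425 / 1224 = -15.05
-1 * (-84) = 84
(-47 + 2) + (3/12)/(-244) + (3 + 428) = 376735/976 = 386.00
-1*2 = -2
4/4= 1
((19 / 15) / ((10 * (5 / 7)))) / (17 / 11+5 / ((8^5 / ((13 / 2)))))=6848512 / 59722875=0.11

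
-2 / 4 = -1 / 2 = -0.50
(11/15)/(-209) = -1/285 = -0.00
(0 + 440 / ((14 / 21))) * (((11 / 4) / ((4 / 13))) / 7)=23595 / 28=842.68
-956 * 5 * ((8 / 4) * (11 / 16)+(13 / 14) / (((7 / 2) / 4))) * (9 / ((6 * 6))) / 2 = -1141225 / 784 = -1455.64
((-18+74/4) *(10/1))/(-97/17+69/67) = -5695/5326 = -1.07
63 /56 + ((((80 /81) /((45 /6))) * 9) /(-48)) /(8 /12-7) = 4633 /4104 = 1.13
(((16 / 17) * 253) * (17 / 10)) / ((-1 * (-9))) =44.98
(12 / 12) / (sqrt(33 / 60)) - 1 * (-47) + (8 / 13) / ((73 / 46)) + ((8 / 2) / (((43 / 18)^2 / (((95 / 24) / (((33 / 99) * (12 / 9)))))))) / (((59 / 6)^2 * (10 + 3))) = 2 * sqrt(55) / 11 + 22267714153 / 469854937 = 48.74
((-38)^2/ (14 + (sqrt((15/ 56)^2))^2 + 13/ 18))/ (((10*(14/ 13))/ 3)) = 56766528/ 2087725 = 27.19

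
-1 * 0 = 0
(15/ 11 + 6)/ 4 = 81/ 44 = 1.84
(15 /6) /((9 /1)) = 5 /18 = 0.28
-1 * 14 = -14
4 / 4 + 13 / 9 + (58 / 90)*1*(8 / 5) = 782 / 225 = 3.48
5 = 5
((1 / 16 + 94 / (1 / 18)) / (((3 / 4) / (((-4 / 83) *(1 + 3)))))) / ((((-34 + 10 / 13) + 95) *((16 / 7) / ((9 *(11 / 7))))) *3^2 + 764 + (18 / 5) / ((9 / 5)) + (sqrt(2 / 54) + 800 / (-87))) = -117280519941624 / 228314309180449 + 15391433668 *sqrt(3) / 228314309180449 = -0.51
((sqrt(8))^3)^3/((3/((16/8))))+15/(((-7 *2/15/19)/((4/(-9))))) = 950/7+16384 *sqrt(2)/3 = 7859.21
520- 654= -134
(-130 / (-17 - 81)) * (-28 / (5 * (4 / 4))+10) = 286 / 49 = 5.84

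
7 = 7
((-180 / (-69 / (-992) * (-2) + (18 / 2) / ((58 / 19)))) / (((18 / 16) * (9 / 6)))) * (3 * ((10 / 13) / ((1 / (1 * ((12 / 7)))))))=-184115200 / 1225679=-150.21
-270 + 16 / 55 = -14834 / 55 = -269.71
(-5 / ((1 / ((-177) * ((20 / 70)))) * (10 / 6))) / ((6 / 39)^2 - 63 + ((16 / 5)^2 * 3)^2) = 112173750 / 651198667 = 0.17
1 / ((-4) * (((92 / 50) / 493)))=-66.98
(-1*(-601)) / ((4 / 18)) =5409 / 2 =2704.50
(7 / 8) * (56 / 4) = 49 / 4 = 12.25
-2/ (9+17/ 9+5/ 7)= -126/ 731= -0.17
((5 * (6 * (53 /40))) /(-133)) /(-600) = 53 /106400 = 0.00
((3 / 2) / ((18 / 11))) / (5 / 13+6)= 143 / 996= 0.14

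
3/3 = 1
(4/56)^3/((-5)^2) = 1/68600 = 0.00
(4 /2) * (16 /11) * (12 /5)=384 /55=6.98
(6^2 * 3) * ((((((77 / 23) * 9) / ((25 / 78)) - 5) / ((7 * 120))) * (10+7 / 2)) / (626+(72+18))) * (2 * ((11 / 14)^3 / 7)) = 16552977507 / 553555352000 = 0.03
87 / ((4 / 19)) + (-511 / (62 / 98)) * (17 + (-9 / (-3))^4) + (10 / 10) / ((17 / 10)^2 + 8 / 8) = -3798201105 / 48236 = -78742.04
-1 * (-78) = 78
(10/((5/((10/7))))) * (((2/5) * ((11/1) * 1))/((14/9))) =396/49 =8.08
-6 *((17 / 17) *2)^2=-24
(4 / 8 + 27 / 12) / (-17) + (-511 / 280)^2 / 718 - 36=-706134207 / 19529600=-36.16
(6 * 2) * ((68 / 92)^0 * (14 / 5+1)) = 228 / 5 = 45.60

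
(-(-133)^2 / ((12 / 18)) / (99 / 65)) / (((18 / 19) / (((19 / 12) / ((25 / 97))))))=-8052404269 / 71280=-112968.63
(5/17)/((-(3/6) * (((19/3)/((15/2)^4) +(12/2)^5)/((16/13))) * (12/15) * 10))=-0.00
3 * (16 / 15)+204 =207.20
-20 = -20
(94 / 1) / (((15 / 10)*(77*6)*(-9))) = -94 / 6237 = -0.02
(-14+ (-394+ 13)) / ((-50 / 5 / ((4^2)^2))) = 10112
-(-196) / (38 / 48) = 4704 / 19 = 247.58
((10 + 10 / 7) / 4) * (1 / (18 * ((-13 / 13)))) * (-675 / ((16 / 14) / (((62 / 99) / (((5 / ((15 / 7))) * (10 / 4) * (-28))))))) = -775 / 2156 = -0.36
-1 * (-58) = 58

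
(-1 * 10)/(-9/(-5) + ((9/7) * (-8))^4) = -120050/134390889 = -0.00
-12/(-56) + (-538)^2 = 289444.21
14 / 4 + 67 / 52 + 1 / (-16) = 983 / 208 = 4.73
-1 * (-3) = 3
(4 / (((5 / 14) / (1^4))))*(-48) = -2688 / 5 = -537.60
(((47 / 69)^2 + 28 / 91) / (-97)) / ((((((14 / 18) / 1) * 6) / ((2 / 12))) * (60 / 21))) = -47761 / 480289680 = -0.00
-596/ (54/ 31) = -9238/ 27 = -342.15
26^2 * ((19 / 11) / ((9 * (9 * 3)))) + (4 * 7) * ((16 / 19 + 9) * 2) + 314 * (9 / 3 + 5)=155812636 / 50787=3067.96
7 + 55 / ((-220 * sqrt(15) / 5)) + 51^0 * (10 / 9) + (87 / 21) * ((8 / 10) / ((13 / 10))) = 10.34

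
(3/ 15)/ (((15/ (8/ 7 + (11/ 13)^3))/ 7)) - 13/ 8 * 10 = -10602803/ 659100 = -16.09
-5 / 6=-0.83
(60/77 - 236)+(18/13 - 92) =-326162/1001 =-325.84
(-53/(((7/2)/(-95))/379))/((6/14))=3816530/3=1272176.67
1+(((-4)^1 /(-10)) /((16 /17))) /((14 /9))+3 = 2393 /560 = 4.27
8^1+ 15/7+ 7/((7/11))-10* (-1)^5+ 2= 232/7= 33.14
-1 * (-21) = 21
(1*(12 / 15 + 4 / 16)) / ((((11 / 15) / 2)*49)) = 9 / 154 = 0.06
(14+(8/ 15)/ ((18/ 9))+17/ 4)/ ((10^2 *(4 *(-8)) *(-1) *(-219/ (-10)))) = 1111/ 4204800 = 0.00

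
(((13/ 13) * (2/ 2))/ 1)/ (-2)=-1/ 2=-0.50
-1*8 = -8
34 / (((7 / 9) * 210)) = 0.21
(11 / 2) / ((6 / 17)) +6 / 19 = 3625 / 228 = 15.90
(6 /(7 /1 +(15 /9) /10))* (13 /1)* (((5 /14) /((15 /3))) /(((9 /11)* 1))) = 286 /301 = 0.95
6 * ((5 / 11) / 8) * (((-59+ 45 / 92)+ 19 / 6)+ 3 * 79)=250685 / 4048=61.93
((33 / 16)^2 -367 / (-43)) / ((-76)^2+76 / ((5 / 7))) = 703895 / 323767296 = 0.00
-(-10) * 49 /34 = 245 /17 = 14.41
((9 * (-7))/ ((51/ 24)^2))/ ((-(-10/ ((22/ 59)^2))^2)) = 236130048/ 87547933225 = 0.00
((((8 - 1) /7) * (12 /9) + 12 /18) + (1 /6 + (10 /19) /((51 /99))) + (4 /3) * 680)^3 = 5482490447461619899 /7278825672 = 753210846.71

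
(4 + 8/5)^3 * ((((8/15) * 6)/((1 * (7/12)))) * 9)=5419008/625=8670.41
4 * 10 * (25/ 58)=500/ 29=17.24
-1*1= -1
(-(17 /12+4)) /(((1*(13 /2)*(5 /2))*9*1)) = -1 /27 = -0.04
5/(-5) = -1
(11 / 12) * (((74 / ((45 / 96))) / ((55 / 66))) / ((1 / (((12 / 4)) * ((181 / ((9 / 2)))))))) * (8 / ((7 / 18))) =75435008 / 175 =431057.19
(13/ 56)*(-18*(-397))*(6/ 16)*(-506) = -35254791/ 112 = -314774.92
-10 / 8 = -5 / 4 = -1.25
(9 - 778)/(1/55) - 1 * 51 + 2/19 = -804572/19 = -42345.89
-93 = -93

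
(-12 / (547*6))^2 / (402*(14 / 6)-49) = 4 / 265996801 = 0.00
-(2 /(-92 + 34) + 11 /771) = 452 /22359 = 0.02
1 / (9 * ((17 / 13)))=13 / 153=0.08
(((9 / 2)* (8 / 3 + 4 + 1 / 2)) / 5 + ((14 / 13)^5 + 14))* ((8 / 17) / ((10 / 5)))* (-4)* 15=-1951383804 / 6311981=-309.16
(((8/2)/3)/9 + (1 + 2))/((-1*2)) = -85/54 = -1.57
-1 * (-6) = 6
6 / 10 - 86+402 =1583 / 5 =316.60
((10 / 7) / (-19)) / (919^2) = -10 / 112326613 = -0.00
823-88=735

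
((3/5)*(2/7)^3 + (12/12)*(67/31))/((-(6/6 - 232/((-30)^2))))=-5204205/1775711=-2.93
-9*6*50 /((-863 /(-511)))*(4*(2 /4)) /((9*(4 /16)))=-1226400 /863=-1421.09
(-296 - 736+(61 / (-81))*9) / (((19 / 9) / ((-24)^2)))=-5385024 / 19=-283422.32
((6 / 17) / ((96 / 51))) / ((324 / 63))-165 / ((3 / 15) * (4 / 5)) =-197993 / 192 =-1031.21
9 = 9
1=1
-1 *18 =-18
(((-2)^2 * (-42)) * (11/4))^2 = 213444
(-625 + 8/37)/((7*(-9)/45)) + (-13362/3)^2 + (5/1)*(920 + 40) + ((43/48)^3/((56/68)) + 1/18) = 1136759921674031/57286656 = 19843363.20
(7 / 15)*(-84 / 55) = -196 / 275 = -0.71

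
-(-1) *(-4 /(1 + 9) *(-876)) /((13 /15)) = 5256 /13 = 404.31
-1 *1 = -1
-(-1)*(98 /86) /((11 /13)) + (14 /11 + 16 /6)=7501 /1419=5.29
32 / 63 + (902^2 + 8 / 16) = 102514231 / 126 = 813605.01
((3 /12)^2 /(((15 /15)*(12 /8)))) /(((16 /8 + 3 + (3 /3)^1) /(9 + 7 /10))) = 97 /1440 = 0.07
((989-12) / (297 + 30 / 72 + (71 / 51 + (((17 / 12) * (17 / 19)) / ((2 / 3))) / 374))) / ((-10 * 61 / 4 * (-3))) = 111080992 / 15543080295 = 0.01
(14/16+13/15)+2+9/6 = 629/120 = 5.24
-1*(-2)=2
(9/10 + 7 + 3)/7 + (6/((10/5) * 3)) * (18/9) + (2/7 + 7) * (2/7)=2763/490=5.64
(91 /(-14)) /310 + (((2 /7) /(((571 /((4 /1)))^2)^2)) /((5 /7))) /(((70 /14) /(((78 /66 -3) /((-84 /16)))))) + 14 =13.98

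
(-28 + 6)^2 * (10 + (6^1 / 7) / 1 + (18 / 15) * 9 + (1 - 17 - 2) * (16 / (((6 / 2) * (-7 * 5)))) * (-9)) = -51304 / 35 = -1465.83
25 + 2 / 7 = 177 / 7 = 25.29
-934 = -934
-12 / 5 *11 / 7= -132 / 35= -3.77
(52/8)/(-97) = -13/194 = -0.07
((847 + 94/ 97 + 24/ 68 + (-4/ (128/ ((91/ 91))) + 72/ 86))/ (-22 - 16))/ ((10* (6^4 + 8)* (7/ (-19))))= 1926691749/ 414233021440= 0.00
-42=-42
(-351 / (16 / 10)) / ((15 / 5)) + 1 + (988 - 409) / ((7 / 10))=42281 / 56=755.02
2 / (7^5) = 2 / 16807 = 0.00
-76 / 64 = -19 / 16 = -1.19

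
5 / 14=0.36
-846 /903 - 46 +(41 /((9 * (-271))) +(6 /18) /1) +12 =-25416152 /734139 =-34.62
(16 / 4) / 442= 2 / 221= 0.01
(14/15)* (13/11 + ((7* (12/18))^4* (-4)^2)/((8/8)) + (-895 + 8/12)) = 83515852/13365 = 6248.85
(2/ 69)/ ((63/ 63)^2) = 0.03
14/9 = 1.56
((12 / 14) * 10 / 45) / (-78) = -2 / 819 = -0.00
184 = 184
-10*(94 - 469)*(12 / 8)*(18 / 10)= 10125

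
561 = 561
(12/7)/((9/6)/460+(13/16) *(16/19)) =209760/84119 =2.49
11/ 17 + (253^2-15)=1087909/ 17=63994.65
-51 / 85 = -3 / 5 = -0.60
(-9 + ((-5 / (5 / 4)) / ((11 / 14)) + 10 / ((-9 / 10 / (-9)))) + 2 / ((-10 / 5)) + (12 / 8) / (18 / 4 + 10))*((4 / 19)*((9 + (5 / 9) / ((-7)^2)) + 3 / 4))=466962061 / 2672901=174.70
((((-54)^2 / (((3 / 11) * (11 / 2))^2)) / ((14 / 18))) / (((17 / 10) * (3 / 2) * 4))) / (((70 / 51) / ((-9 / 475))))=-52488 / 23275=-2.26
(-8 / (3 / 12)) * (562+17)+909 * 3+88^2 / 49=-766505 / 49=-15642.96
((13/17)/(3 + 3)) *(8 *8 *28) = 11648/51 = 228.39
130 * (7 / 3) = 910 / 3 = 303.33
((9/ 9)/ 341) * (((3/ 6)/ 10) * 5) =1/ 1364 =0.00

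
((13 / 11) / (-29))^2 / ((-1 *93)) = -169 / 9463773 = -0.00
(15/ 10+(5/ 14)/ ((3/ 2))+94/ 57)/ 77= 901/ 20482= 0.04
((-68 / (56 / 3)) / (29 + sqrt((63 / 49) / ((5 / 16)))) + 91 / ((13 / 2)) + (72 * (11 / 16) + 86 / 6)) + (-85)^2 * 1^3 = 18 * sqrt(35) / 12061 + 37747693 / 5169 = 7302.72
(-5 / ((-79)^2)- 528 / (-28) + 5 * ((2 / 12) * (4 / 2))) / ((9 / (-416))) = -1118942656 / 1179549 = -948.62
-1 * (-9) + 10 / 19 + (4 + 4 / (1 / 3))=485 / 19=25.53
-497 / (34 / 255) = -7455 / 2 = -3727.50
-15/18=-5/6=-0.83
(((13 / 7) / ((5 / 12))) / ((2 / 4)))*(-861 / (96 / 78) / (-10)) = 62361 / 100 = 623.61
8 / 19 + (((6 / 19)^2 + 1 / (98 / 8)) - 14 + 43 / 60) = -12.68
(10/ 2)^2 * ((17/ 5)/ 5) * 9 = 153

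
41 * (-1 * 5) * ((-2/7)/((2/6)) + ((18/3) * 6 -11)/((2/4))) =-70520/7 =-10074.29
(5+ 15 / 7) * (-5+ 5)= 0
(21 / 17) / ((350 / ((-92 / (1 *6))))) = -23 / 425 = -0.05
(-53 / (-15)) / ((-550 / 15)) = -53 / 550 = -0.10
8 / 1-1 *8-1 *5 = -5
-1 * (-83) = 83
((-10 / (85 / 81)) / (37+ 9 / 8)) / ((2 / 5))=-648 / 1037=-0.62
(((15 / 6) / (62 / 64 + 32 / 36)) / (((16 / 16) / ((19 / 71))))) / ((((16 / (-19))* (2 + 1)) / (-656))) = 710448 / 7597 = 93.52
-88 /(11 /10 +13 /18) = -48.29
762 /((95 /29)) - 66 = 15828 /95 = 166.61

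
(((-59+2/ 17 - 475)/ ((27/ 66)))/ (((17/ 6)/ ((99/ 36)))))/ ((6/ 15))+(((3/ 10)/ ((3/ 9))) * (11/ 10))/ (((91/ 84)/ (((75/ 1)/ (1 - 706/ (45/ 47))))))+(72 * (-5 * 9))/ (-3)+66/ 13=-777477427481/ 373487127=-2081.67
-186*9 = -1674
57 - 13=44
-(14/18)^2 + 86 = 6917/81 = 85.40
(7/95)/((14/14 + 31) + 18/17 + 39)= 17/16625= 0.00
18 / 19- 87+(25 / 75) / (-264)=-1294939 / 15048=-86.05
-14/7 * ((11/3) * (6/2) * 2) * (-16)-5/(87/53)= 700.95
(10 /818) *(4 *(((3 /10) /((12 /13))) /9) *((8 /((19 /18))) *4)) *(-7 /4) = -728 /7771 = -0.09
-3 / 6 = -1 / 2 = -0.50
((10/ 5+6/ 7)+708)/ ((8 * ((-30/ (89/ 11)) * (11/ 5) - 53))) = -55358/ 38101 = -1.45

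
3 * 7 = 21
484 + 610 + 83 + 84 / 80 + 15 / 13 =306593 / 260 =1179.20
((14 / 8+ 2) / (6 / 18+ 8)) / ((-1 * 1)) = -9 / 20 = -0.45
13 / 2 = 6.50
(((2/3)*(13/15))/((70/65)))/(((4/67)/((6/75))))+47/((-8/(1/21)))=27667/63000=0.44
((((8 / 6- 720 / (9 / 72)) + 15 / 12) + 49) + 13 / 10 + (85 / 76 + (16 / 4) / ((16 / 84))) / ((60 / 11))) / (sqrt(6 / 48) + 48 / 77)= -16019671976 / 1187785 + 154189342769 * sqrt(2) / 28506840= -5837.74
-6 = -6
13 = 13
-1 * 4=-4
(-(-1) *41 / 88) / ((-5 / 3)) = -123 / 440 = -0.28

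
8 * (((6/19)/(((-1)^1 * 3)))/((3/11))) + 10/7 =-662/399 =-1.66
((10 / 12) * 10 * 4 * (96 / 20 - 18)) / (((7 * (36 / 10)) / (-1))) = 1100 / 63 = 17.46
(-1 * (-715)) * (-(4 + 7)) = -7865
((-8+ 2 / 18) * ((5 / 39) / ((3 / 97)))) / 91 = -34435 / 95823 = -0.36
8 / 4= 2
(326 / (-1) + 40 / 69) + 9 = -21833 / 69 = -316.42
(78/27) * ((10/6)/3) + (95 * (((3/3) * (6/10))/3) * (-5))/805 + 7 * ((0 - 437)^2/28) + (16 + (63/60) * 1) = 6228484223/130410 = 47760.79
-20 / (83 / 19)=-380 / 83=-4.58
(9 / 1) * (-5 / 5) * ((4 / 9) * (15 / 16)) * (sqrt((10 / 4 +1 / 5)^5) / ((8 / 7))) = -45927 * sqrt(30) / 6400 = -39.31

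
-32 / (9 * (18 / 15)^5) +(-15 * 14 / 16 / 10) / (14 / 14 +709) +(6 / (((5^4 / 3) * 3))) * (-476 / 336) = -4485476219 / 3105540000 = -1.44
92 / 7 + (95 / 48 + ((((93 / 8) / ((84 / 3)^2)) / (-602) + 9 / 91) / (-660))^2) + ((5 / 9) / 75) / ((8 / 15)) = 15885038521337200957361 / 1049493269041407590400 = 15.14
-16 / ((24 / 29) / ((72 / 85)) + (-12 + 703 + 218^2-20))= -0.00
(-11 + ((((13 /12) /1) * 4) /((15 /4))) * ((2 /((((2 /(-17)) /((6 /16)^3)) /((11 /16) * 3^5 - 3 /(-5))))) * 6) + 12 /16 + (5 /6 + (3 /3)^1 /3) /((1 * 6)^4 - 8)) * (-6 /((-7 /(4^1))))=-1858917533 /515200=-3608.15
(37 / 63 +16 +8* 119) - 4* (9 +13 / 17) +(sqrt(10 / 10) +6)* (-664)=-3982483 / 1071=-3718.47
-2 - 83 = -85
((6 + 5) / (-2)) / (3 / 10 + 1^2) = -4.23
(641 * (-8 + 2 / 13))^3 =-279495360922968 / 2197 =-127216823360.48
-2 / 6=-1 / 3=-0.33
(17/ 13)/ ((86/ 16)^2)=1088/ 24037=0.05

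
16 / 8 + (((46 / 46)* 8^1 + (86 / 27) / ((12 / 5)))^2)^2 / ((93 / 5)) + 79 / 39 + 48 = 458.92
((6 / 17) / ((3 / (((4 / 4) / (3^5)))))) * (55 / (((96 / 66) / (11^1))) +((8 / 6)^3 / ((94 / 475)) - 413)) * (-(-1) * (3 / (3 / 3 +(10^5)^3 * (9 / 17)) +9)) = 2044190250000005148331 / 31453434000000059412042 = 0.06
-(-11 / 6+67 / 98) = 169 / 147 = 1.15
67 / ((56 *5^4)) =67 / 35000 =0.00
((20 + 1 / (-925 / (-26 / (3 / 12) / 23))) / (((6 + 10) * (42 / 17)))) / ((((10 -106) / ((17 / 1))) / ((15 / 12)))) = -10249963 / 91499520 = -0.11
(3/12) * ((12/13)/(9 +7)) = 3/208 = 0.01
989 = 989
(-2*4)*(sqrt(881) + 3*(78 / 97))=-8*sqrt(881) - 1872 / 97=-256.75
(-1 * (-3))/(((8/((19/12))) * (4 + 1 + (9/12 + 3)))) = 0.07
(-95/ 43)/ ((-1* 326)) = 95/ 14018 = 0.01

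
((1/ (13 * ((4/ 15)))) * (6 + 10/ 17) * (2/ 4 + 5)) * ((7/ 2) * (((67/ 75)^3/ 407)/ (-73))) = -14737387/ 16788403125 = -0.00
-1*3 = -3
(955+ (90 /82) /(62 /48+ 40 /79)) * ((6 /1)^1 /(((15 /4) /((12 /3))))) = 854814176 /139769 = 6115.91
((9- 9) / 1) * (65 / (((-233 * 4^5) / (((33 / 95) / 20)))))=0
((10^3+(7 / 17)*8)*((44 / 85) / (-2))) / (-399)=375232 / 576555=0.65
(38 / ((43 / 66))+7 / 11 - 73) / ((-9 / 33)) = 6640 / 129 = 51.47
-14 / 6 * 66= -154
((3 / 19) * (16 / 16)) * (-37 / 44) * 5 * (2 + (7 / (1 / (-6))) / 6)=2775 / 836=3.32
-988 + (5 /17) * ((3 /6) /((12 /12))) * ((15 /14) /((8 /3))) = -3762079 /3808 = -987.94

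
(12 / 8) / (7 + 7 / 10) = 15 / 77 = 0.19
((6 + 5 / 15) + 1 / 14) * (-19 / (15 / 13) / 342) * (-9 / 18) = 3497 / 22680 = 0.15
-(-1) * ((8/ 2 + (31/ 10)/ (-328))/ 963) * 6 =4363/ 175480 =0.02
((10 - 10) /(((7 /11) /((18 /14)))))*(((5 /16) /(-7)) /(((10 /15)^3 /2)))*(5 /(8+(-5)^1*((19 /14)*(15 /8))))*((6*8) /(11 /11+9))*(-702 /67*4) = 0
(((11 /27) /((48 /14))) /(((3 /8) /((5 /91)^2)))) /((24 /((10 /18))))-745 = -46259510105 /62093304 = -745.00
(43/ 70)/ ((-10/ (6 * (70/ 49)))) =-129/ 245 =-0.53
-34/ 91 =-0.37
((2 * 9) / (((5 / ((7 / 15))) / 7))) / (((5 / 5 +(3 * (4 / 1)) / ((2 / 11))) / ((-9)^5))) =-17360406 / 1675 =-10364.42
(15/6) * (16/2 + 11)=95/2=47.50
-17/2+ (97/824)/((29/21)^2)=-5847587/692984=-8.44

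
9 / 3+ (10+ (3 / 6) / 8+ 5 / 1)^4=51477.04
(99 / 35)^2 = 9801 / 1225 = 8.00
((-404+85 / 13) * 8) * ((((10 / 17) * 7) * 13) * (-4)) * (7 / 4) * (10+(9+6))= 506366000 / 17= 29786235.29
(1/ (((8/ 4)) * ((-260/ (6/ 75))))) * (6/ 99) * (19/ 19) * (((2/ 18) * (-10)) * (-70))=-14/ 19305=-0.00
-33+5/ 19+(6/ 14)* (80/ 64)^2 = -68239/ 2128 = -32.07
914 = 914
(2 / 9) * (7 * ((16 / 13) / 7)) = 32 / 117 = 0.27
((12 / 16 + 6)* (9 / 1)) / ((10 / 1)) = 243 / 40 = 6.08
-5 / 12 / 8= -5 / 96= -0.05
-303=-303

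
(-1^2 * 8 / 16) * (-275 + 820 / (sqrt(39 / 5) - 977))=205 * sqrt(195) / 2386303 + 658236175 / 4772606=137.92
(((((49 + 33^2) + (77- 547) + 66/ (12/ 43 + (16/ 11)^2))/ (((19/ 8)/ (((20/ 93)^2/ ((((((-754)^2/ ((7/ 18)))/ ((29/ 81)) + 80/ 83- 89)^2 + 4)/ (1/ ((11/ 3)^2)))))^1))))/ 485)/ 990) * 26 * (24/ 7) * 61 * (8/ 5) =96964326564671488/ 88556397594544924176264150472575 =0.00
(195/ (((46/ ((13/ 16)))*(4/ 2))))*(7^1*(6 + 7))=230685/ 1472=156.72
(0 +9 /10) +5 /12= 79 /60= 1.32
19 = 19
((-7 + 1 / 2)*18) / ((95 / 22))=-2574 / 95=-27.09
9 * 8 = 72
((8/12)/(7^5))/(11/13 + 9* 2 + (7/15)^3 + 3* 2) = 14625/9198336644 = 0.00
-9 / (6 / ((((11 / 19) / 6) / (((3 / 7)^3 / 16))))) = -15092 / 513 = -29.42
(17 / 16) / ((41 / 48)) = 1.24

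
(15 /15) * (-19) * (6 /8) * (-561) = 31977 /4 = 7994.25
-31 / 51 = -0.61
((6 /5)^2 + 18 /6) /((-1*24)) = -37 /200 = -0.18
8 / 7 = 1.14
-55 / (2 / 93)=-5115 / 2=-2557.50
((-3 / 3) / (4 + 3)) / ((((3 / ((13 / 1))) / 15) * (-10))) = 13 / 14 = 0.93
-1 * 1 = -1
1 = 1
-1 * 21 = -21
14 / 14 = 1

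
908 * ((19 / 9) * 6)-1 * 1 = 34501 / 3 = 11500.33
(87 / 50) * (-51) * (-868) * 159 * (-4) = -1224718488 / 25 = -48988739.52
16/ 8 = 2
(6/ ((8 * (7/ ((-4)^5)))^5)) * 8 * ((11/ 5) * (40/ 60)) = -12094627905536/ 84035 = -143923697.33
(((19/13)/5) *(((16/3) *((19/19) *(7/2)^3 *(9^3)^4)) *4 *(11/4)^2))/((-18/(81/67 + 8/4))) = -354689143850017053/3484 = -101805150358787.90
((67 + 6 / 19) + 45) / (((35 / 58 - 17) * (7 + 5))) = -30943 / 54207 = -0.57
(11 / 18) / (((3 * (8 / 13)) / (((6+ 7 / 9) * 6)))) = 8723 / 648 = 13.46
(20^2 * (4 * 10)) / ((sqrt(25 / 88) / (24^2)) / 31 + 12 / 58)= 78112449626112000 / 1010074758623 - 2402703360000 * sqrt(22) / 1010074758623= 77322.18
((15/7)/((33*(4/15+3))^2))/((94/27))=10125/191162818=0.00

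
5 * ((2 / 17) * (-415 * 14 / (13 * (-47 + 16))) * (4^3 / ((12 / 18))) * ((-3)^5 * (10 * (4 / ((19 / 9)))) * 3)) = -1463785344000 / 130169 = -11245268.41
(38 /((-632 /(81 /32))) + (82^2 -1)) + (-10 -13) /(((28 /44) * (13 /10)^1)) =6160727407 /920192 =6695.05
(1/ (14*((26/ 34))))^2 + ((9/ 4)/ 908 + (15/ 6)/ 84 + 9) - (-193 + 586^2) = -30966314048311/ 90229776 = -343193.96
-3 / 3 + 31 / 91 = -60 / 91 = -0.66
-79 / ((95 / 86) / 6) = -40764 / 95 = -429.09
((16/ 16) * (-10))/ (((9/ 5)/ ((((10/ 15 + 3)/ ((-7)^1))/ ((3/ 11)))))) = 6050/ 567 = 10.67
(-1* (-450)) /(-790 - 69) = -450 /859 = -0.52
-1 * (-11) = 11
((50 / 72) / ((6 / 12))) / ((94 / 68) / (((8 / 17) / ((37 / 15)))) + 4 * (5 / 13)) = 13000 / 82221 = 0.16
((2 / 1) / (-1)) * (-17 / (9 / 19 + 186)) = 646 / 3543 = 0.18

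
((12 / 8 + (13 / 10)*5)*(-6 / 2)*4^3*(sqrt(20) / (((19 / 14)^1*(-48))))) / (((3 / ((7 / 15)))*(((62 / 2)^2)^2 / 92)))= 577024*sqrt(5) / 789610455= 0.00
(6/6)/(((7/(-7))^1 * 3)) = -1/3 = -0.33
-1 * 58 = -58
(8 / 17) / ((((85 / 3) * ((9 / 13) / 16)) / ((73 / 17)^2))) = 7.08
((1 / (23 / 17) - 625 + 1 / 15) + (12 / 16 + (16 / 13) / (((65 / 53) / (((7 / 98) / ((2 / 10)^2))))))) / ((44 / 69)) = -1014871999 / 1041040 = -974.86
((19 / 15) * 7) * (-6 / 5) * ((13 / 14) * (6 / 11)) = -1482 / 275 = -5.39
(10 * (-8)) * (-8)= 640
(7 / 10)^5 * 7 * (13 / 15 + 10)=19176787 / 1500000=12.78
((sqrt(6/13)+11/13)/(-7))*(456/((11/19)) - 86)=-7718/91 - 7718*sqrt(78)/1001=-152.91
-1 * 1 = -1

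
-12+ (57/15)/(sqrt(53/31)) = -12+ 19* sqrt(1643)/265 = -9.09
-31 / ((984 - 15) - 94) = -31 / 875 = -0.04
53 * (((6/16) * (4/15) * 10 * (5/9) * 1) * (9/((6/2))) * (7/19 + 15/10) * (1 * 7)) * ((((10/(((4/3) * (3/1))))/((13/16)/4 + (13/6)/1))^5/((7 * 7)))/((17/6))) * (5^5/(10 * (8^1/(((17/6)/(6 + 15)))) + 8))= 56.54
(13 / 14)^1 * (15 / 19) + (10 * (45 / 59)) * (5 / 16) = 195645 / 62776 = 3.12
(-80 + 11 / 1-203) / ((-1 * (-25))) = -272 / 25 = -10.88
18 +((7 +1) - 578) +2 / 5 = -2758 / 5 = -551.60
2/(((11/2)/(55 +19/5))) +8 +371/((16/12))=67679/220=307.63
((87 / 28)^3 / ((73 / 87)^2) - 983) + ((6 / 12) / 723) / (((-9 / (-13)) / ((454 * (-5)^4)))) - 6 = -662.95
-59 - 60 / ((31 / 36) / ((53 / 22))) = -77359 / 341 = -226.86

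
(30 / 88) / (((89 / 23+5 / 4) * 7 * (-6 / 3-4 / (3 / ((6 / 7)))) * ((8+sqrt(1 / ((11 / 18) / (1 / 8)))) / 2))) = -3680 / 4847689+690 * sqrt(11) / 53324579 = -0.00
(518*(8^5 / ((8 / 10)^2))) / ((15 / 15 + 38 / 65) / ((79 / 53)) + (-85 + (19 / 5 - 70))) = -136188416000 / 770953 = -176649.44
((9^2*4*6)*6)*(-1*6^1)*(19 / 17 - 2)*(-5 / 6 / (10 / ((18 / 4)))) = -393660 / 17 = -23156.47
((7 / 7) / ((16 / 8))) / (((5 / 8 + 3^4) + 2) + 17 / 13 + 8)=52 / 9665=0.01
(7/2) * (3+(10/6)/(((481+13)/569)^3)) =14042588707/723322704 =19.41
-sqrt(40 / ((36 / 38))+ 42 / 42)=-sqrt(389) / 3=-6.57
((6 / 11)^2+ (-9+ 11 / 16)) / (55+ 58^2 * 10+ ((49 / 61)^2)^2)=-0.00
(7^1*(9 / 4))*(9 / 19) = 7.46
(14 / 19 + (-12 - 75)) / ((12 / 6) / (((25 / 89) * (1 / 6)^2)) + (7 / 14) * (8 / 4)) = -40975 / 122227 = -0.34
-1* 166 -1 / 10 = -1661 / 10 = -166.10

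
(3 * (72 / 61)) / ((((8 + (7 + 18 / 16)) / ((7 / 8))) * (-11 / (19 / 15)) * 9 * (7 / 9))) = -456 / 144265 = -0.00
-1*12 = -12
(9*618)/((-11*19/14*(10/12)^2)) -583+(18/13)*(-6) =-76606799/67925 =-1127.81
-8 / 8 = -1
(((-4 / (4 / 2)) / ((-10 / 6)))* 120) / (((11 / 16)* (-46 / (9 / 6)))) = -1728 / 253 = -6.83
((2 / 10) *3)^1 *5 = 3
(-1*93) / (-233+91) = 93 / 142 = 0.65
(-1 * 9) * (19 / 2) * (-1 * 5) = 855 / 2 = 427.50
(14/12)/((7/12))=2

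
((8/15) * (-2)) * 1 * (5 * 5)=-80/3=-26.67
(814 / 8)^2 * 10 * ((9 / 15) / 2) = 496947 / 16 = 31059.19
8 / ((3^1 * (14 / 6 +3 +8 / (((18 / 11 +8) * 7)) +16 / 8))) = 1484 / 4147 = 0.36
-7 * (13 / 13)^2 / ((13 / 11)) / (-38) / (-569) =-77 / 281086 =-0.00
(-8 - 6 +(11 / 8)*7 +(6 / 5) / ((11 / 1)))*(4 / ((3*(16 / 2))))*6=-1877 / 440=-4.27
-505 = -505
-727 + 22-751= -1456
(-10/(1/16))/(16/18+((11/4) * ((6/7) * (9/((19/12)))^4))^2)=-149795026021620/5669053016873564497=-0.00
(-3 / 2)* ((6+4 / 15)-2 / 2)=-79 / 10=-7.90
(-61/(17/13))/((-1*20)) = 793/340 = 2.33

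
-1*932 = -932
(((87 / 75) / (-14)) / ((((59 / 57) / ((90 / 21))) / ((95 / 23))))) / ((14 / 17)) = -1601757 / 930902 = -1.72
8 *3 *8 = 192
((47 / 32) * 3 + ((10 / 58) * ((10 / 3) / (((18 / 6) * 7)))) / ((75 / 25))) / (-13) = -774421 / 2280096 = -0.34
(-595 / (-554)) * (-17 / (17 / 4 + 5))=-1.97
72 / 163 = 0.44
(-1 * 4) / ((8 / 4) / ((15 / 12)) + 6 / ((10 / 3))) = -20 / 17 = -1.18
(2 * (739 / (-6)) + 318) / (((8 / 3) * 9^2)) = 215 / 648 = 0.33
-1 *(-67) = 67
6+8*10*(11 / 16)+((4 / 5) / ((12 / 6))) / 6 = 916 / 15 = 61.07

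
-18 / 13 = -1.38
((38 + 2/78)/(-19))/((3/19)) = -1483/117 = -12.68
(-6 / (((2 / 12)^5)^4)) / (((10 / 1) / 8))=-17549560512302284.80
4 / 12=0.33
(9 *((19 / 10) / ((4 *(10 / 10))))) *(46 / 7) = 3933 / 140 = 28.09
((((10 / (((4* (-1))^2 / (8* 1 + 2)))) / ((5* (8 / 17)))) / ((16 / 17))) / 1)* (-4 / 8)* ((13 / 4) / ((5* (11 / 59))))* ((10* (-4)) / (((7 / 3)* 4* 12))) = 1108315 / 630784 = 1.76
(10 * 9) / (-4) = -45 / 2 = -22.50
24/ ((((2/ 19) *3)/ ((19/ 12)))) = 361/ 3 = 120.33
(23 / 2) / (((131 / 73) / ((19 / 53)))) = 31901 / 13886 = 2.30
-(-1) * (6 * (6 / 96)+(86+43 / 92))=15979 / 184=86.84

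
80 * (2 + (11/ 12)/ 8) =1015/ 6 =169.17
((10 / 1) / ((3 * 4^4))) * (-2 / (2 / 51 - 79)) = 85 / 257728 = 0.00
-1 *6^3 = -216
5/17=0.29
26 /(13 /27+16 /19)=13338 /679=19.64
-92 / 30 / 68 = -23 / 510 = -0.05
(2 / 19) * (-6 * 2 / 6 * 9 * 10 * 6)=-2160 / 19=-113.68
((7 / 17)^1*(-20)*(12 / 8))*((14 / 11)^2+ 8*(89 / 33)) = -589400 / 2057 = -286.53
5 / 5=1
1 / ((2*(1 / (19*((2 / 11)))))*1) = 19 / 11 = 1.73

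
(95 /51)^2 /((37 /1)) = 9025 /96237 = 0.09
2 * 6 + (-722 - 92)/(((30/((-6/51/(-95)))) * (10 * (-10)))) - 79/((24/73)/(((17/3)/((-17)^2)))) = 105941759/14535000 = 7.29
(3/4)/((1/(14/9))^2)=49/27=1.81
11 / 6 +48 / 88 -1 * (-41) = 2863 / 66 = 43.38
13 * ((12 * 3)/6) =78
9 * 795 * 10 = 71550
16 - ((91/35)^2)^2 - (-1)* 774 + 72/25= 466989/625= 747.18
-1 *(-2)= 2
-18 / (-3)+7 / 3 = 25 / 3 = 8.33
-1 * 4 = -4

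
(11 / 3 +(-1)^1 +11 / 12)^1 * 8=86 / 3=28.67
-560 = -560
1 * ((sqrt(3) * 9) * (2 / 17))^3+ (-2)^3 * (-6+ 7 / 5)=17496 * sqrt(3) / 4913+ 184 / 5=42.97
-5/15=-1/3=-0.33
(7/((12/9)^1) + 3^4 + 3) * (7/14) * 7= 2499/8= 312.38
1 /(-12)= -1 /12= -0.08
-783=-783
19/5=3.80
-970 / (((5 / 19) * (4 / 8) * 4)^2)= -35017 / 10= -3501.70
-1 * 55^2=-3025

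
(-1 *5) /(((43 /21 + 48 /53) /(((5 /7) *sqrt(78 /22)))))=-3975 *sqrt(429) /36157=-2.28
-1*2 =-2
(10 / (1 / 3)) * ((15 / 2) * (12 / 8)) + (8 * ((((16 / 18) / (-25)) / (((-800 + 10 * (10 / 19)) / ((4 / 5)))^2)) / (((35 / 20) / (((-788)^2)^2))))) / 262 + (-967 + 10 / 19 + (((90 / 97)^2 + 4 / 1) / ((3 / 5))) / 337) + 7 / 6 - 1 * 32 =-3995191559254669200741551 / 4428460188311340234375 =-902.16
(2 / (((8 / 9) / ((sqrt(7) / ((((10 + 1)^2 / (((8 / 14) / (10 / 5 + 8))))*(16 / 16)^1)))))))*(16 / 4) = 18*sqrt(7) / 4235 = 0.01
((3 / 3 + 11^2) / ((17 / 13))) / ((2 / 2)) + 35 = 128.29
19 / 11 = 1.73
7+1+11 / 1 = 19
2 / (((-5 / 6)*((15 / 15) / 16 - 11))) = 192 / 875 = 0.22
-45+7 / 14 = -89 / 2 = -44.50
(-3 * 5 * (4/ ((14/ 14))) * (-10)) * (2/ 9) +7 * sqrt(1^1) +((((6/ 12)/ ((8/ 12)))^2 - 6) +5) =139.90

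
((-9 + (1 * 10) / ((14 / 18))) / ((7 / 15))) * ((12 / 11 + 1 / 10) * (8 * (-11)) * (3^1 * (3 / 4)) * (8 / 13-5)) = 5443443 / 637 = 8545.44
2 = 2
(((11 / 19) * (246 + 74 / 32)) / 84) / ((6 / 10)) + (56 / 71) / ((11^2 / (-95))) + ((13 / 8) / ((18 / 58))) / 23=4138818907 / 1681911616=2.46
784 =784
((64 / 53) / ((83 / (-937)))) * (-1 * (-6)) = -359808 / 4399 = -81.79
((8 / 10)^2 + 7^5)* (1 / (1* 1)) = 420191 / 25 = 16807.64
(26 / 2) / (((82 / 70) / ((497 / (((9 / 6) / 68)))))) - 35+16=30752023 / 123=250016.45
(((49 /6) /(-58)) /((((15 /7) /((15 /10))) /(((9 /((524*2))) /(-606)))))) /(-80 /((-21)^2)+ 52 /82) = 6201783 /2010214408960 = 0.00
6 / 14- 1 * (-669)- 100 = 3986 / 7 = 569.43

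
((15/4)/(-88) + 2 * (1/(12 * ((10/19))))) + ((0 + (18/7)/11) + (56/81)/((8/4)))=851723/997920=0.85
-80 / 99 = -0.81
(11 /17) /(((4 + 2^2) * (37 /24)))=33 /629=0.05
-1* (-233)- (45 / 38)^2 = 334427 / 1444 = 231.60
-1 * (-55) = 55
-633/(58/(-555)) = 351315/58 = 6057.16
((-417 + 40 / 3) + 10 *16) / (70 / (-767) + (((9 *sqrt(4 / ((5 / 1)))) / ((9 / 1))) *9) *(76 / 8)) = -24512237763 *sqrt(5) / 17202134149 - 196236950 / 51606402447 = -3.19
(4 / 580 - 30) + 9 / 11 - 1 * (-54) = 39596 / 1595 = 24.83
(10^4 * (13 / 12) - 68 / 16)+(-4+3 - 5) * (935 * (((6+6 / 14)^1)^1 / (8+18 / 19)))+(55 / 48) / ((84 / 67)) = 3916387 / 576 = 6799.28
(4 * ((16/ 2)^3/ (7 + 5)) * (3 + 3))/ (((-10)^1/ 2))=-1024/ 5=-204.80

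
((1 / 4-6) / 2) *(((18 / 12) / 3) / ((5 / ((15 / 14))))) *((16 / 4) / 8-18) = 5.39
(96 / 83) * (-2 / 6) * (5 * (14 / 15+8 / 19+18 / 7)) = -250624 / 33117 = -7.57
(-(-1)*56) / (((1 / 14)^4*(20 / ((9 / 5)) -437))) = -19361664 / 3833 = -5051.31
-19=-19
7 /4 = 1.75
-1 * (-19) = 19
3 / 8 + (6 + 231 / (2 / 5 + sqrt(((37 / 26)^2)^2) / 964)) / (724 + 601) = 11292201339 / 13887833800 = 0.81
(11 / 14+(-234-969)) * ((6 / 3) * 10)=-24044.29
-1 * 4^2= -16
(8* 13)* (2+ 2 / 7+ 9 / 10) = 331.31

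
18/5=3.60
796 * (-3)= -2388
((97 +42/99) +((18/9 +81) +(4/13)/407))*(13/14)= 1431943/8547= 167.54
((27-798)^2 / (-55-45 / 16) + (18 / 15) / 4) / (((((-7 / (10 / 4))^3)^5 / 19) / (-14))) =-441173807373046875 / 822288505091293184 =-0.54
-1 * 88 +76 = -12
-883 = -883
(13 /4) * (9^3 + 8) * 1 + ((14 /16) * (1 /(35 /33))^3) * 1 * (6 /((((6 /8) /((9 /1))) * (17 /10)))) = 202111789 /83300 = 2426.31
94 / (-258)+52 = 6661 / 129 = 51.64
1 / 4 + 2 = 9 / 4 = 2.25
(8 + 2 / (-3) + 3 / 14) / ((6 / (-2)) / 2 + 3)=317 / 63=5.03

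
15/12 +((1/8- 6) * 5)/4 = -195/32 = -6.09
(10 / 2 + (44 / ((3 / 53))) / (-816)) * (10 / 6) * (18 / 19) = 12385 / 1938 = 6.39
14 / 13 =1.08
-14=-14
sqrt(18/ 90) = sqrt(5)/ 5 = 0.45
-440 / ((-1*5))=88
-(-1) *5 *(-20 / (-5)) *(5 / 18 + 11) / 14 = 145 / 9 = 16.11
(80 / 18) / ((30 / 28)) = 112 / 27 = 4.15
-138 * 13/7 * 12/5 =-21528/35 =-615.09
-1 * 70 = -70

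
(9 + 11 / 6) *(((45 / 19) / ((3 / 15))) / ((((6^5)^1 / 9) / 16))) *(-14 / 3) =-11375 / 1026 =-11.09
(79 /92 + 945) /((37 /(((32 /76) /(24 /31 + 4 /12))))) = 16185534 /1665407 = 9.72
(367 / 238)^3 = 49430863 / 13481272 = 3.67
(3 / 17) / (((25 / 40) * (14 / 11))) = 132 / 595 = 0.22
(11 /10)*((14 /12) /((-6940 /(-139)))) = 0.03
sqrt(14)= 3.74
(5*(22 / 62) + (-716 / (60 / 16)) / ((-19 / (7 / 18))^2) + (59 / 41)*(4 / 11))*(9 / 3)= 13598243011 / 2044092105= 6.65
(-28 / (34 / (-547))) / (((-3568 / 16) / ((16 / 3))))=-122528 / 11373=-10.77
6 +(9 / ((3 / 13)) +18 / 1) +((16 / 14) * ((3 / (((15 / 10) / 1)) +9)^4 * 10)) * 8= 9370681 / 7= 1338668.71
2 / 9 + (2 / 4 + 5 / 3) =43 / 18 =2.39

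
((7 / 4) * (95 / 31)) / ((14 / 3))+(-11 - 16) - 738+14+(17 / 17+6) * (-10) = -203323 / 248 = -819.85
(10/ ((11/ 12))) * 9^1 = 1080/ 11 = 98.18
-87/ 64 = -1.36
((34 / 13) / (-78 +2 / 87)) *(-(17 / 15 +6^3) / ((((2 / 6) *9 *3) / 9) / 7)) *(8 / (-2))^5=-179838512 / 3445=-52202.76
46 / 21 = 2.19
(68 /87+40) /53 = 3548 /4611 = 0.77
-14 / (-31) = 14 / 31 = 0.45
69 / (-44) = -69 / 44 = -1.57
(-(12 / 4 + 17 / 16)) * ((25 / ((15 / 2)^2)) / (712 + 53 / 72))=-130 / 51317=-0.00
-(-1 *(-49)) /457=-49 /457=-0.11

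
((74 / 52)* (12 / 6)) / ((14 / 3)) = 111 / 182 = 0.61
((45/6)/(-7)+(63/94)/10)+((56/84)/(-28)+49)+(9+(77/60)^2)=69428021/1184400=58.62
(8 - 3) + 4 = 9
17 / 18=0.94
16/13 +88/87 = 2536/1131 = 2.24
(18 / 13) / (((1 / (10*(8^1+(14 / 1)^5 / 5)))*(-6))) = -3227184 / 13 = -248244.92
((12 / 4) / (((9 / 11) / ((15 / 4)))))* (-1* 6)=-165 / 2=-82.50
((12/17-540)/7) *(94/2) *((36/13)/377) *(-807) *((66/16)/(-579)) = -152.92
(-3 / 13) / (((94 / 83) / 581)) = -144669 / 1222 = -118.39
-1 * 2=-2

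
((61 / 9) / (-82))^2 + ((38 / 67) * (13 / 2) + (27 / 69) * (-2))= 2443015961 / 839296404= 2.91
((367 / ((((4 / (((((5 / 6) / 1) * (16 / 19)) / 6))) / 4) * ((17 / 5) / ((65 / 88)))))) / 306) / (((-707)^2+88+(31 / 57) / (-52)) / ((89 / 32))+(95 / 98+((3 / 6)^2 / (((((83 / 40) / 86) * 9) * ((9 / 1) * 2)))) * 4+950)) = 2806253893625 / 16640412108466779754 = 0.00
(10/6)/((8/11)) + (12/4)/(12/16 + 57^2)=2.29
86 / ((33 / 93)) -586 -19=-362.64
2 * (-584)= -1168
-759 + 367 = -392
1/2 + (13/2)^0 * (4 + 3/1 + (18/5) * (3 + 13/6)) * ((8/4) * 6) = 3077/10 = 307.70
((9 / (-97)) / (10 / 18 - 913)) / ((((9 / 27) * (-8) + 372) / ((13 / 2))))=3159 / 1765185824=0.00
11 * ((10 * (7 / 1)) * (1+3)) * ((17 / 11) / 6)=2380 / 3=793.33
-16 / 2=-8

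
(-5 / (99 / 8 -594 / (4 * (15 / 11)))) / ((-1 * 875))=-8 / 135135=-0.00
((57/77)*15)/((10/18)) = 1539/77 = 19.99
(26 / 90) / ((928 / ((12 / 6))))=13 / 20880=0.00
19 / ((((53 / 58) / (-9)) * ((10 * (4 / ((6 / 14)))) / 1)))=-14877 / 7420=-2.00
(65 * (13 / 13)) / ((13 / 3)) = 15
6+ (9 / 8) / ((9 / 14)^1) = 31 / 4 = 7.75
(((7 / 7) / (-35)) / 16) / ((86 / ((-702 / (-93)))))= -117 / 746480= -0.00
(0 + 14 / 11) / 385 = 0.00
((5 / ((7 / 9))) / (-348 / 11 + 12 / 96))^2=15681600 / 376786921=0.04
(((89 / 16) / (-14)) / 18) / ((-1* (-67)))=-89 / 270144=-0.00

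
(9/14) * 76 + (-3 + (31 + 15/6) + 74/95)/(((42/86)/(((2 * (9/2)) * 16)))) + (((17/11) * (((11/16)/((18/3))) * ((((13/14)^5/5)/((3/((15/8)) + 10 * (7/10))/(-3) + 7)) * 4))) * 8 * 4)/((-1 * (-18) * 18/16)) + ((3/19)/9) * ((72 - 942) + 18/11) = 1632898217720729/176405935860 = 9256.48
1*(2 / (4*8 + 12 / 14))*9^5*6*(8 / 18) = 1102248 / 115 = 9584.77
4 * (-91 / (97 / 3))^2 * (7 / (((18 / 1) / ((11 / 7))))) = 182182 / 9409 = 19.36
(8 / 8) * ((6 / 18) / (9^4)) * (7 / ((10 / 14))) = 49 / 98415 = 0.00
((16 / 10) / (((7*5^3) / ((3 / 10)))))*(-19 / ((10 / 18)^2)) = -18468 / 546875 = -0.03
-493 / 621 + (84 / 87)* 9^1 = 142195 / 18009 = 7.90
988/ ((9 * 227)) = 988/ 2043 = 0.48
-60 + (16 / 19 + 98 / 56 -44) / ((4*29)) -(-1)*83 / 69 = -35983655 / 608304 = -59.15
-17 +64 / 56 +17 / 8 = -769 / 56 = -13.73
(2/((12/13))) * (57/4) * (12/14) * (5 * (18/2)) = 33345/28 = 1190.89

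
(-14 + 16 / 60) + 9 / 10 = -77 / 6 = -12.83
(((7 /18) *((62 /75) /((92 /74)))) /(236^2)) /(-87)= -8029 /150454389600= -0.00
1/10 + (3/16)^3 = 2183/20480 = 0.11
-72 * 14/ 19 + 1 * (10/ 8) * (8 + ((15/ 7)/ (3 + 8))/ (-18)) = -43.07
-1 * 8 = -8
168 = 168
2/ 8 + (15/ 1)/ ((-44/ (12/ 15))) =-1/ 44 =-0.02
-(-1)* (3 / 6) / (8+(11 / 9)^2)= 81 / 1538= 0.05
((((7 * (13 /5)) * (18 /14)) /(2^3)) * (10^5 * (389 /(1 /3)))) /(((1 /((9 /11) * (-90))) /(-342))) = 94560084450000 /11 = 8596371313636.36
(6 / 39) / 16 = 0.01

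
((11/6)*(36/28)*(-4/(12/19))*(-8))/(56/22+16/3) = 6897/455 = 15.16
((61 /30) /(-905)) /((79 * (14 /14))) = -61 /2144850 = -0.00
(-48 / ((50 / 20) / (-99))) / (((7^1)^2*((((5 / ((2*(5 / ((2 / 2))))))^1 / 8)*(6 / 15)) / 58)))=4409856 / 49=89997.06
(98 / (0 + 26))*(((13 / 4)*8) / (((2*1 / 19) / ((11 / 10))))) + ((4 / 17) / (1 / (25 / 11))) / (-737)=1024.10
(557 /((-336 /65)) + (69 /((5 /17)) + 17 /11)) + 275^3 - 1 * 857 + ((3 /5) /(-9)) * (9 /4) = 384312782561 /18480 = 20796146.24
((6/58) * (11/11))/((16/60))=45/116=0.39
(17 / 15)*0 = 0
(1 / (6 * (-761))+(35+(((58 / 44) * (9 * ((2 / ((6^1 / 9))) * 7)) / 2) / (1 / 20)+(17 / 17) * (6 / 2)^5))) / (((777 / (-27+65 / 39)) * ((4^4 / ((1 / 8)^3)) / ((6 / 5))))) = -2642786893 / 3196977315840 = -0.00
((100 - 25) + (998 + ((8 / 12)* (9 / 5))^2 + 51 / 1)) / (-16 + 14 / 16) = -225088 / 3025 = -74.41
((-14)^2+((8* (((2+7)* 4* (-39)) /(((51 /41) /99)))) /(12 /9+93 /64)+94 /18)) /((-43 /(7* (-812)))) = -42380545.76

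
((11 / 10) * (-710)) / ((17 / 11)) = -505.35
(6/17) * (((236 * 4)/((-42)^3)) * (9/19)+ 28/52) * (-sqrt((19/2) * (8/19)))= -541292/1440257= -0.38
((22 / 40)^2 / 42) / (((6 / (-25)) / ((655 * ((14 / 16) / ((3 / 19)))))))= -1505845 / 13824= -108.93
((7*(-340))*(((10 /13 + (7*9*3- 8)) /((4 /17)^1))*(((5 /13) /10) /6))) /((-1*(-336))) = -35.08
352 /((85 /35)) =2464 /17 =144.94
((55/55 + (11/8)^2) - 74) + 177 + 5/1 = 7097/64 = 110.89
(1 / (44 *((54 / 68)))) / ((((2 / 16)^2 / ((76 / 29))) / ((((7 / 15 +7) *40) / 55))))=37044224 / 1421145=26.07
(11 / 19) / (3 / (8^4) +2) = 4096 / 14155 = 0.29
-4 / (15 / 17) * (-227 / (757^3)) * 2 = 30872 / 6506971395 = 0.00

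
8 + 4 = 12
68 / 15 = 4.53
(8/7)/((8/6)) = 6/7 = 0.86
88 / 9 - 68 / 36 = 71 / 9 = 7.89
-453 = -453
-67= -67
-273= -273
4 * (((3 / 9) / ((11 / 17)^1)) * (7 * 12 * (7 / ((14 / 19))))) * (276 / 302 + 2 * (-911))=-4973910592 / 1661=-2994527.75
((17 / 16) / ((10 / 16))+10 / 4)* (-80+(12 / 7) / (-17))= -28596 / 85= -336.42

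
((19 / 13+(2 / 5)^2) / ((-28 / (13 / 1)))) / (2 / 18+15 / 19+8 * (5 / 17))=-1531989 / 6620600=-0.23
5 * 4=20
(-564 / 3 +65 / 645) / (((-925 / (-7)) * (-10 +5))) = 169673 / 596625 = 0.28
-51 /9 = -17 /3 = -5.67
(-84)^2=7056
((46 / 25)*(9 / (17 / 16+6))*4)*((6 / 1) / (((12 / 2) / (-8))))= -211968 / 2825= -75.03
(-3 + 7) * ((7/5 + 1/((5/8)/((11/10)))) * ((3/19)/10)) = 0.20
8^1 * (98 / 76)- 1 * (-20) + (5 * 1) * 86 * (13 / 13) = 8746 / 19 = 460.32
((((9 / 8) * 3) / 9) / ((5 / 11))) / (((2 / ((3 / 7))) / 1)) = 99 / 560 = 0.18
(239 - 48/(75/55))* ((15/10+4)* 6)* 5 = 33627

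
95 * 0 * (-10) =0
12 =12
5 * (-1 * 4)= -20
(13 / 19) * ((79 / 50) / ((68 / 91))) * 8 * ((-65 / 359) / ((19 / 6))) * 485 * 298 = -210714507276 / 2203183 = -95640.95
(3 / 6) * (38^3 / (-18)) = -1524.22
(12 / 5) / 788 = 3 / 985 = 0.00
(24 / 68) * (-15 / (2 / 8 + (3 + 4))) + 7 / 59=-17789 / 29087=-0.61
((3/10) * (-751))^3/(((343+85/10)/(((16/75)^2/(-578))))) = 40662216096/15872421875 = 2.56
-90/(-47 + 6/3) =2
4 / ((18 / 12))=8 / 3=2.67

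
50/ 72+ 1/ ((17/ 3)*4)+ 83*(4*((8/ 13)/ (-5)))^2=13481201/ 646425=20.86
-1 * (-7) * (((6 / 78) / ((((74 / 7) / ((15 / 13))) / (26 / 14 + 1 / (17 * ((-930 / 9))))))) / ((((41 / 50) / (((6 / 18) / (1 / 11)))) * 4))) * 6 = 395523975 / 540434284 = 0.73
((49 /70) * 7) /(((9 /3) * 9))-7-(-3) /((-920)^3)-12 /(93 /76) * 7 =-49184348015311 /651761856000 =-75.46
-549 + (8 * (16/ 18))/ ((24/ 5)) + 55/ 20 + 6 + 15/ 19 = -537.98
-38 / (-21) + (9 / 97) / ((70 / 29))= 1.85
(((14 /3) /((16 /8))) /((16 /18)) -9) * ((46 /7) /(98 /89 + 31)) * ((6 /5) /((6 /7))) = -104397 /57140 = -1.83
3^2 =9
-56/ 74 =-28/ 37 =-0.76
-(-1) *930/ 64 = 465/ 32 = 14.53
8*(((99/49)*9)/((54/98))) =264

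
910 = 910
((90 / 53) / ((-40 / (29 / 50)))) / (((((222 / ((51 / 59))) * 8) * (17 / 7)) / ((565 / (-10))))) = 206451 / 740473600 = 0.00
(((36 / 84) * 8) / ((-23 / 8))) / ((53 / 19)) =-3648 / 8533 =-0.43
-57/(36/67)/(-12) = 1273/144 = 8.84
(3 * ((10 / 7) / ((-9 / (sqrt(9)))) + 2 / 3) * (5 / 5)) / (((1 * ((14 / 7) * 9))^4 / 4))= 1 / 45927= 0.00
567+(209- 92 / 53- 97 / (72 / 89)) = 2497043 / 3816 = 654.36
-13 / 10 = -1.30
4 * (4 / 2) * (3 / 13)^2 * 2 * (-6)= -864 / 169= -5.11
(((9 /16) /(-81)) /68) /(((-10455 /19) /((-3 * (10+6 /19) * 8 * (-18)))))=49 /59245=0.00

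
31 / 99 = 0.31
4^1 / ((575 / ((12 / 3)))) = 16 / 575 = 0.03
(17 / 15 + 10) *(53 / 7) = 8851 / 105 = 84.30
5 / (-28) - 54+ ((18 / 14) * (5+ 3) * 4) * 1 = -13.04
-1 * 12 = -12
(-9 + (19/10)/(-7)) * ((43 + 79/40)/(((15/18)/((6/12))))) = -500379/2000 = -250.19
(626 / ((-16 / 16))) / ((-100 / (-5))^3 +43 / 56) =-35056 / 448043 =-0.08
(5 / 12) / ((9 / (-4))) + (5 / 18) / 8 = -65 / 432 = -0.15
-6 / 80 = -3 / 40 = -0.08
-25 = -25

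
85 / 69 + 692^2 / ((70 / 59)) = 974730647 / 2415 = 403615.17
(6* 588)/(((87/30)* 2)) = 17640/29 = 608.28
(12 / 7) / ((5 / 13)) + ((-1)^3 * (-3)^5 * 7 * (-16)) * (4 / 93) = -1166.12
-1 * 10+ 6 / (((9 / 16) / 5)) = 130 / 3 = 43.33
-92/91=-1.01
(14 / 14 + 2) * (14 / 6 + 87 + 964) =3160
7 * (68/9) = 476/9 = 52.89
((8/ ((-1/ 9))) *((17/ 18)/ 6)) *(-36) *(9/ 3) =1224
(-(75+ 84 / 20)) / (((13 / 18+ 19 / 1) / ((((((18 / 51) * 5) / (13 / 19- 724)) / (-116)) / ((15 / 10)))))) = -5016 / 89082635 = -0.00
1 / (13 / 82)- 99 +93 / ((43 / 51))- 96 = -43820 / 559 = -78.39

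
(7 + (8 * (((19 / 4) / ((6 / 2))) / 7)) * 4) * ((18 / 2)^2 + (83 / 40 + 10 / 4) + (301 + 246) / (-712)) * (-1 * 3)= -11283961 / 3115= -3622.46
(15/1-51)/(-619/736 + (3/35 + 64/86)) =39876480/12331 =3233.84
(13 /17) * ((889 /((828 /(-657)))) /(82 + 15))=-843661 /151708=-5.56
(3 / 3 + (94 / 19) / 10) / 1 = 142 / 95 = 1.49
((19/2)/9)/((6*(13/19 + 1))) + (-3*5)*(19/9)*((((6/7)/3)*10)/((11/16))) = -34993003/266112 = -131.50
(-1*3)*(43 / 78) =-43 / 26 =-1.65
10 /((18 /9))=5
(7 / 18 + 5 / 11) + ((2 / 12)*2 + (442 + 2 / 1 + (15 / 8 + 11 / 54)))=1062679 / 2376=447.26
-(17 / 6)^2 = -289 / 36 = -8.03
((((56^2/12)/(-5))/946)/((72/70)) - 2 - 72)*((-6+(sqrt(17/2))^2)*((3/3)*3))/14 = -1182175/29799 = -39.67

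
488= 488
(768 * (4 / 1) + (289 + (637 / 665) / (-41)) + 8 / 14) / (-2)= -45826304 / 27265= -1680.77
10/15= 2/3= 0.67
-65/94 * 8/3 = -260/141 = -1.84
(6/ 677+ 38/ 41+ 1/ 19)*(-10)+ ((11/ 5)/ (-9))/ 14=-9.90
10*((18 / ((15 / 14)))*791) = 132888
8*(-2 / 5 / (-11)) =0.29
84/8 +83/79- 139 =-20137/158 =-127.45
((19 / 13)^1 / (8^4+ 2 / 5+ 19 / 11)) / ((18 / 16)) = 440 / 1387971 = 0.00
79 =79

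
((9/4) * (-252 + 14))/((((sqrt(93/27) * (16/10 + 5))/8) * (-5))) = 69.95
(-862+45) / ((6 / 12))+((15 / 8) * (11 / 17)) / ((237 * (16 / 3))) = -280890971 / 171904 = -1634.00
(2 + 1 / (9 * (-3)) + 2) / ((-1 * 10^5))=-0.00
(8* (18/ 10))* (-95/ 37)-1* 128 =-6104/ 37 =-164.97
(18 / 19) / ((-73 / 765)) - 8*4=-58154 / 1387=-41.93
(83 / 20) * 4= 83 / 5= 16.60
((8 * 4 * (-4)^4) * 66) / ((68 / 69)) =9326592 / 17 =548623.06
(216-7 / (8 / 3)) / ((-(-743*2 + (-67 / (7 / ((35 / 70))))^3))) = 195167 / 1459449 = 0.13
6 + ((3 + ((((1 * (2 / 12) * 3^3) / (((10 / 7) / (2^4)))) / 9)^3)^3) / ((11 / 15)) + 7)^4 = 1014324127037577556682425775383952905111407319364284726 / 340887345373630523681640625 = 2975540573164500354493959000.00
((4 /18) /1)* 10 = 20 /9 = 2.22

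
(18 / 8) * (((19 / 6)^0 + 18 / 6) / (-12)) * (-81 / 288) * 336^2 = 23814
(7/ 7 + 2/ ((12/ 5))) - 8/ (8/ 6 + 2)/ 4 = 37/ 30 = 1.23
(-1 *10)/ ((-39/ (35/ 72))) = 175/ 1404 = 0.12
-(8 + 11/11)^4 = -6561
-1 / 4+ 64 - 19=179 / 4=44.75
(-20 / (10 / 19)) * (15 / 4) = -285 / 2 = -142.50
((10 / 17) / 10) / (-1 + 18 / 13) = 13 / 85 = 0.15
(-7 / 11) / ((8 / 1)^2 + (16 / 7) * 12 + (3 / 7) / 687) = -11221 / 1612171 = -0.01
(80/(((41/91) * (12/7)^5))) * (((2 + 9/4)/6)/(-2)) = -4.25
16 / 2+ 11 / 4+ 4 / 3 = 145 / 12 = 12.08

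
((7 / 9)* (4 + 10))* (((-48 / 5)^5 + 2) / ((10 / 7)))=-87395617274 / 140625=-621479.95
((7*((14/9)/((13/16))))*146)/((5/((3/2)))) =114464/195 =586.99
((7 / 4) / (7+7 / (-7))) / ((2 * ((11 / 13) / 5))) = 455 / 528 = 0.86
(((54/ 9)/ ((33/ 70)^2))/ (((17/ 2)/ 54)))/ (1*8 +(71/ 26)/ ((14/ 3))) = 5136768/ 257125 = 19.98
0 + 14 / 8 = 7 / 4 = 1.75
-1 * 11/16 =-11/16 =-0.69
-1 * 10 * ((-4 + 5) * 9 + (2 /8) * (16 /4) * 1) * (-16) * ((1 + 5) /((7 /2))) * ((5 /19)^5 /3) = 20000000 /17332693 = 1.15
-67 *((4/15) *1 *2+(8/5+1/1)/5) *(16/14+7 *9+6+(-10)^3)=34452137/525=65623.12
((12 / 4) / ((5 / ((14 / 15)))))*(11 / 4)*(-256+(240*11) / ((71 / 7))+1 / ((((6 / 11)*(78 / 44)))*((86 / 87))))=19538827 / 2381340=8.20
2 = 2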